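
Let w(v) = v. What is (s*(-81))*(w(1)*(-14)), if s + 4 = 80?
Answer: 86184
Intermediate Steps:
s = 76 (s = -4 + 80 = 76)
(s*(-81))*(w(1)*(-14)) = (76*(-81))*(1*(-14)) = -6156*(-14) = 86184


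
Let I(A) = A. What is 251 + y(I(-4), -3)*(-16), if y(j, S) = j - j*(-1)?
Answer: 379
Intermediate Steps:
y(j, S) = 2*j (y(j, S) = j - (-1)*j = j + j = 2*j)
251 + y(I(-4), -3)*(-16) = 251 + (2*(-4))*(-16) = 251 - 8*(-16) = 251 + 128 = 379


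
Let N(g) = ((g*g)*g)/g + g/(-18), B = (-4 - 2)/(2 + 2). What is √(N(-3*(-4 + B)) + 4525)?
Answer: √43167/3 ≈ 69.256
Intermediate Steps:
B = -3/2 (B = -6/4 = -6*¼ = -3/2 ≈ -1.5000)
N(g) = g² - g/18 (N(g) = (g²*g)/g + g*(-1/18) = g³/g - g/18 = g² - g/18)
√(N(-3*(-4 + B)) + 4525) = √((-3*(-4 - 3/2))*(-1/18 - 3*(-4 - 3/2)) + 4525) = √((-3*(-11/2))*(-1/18 - 3*(-11/2)) + 4525) = √(33*(-1/18 + 33/2)/2 + 4525) = √((33/2)*(148/9) + 4525) = √(814/3 + 4525) = √(14389/3) = √43167/3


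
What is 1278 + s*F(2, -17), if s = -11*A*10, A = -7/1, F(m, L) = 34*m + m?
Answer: 55178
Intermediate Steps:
F(m, L) = 35*m
A = -7 (A = -7*1 = -7)
s = 770 (s = -11*(-7)*10 = 77*10 = 770)
1278 + s*F(2, -17) = 1278 + 770*(35*2) = 1278 + 770*70 = 1278 + 53900 = 55178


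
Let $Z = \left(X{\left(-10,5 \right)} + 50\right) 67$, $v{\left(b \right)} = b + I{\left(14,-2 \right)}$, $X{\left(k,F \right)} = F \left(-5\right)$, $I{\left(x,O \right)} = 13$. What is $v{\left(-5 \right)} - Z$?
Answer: $-1667$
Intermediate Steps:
$X{\left(k,F \right)} = - 5 F$
$v{\left(b \right)} = 13 + b$ ($v{\left(b \right)} = b + 13 = 13 + b$)
$Z = 1675$ ($Z = \left(\left(-5\right) 5 + 50\right) 67 = \left(-25 + 50\right) 67 = 25 \cdot 67 = 1675$)
$v{\left(-5 \right)} - Z = \left(13 - 5\right) - 1675 = 8 - 1675 = -1667$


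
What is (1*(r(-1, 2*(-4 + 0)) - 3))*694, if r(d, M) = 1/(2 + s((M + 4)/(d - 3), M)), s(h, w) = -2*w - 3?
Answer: -30536/15 ≈ -2035.7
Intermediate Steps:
s(h, w) = -3 - 2*w
r(d, M) = 1/(-1 - 2*M) (r(d, M) = 1/(2 + (-3 - 2*M)) = 1/(-1 - 2*M))
(1*(r(-1, 2*(-4 + 0)) - 3))*694 = (1*(-1/(1 + 2*(2*(-4 + 0))) - 3))*694 = (1*(-1/(1 + 2*(2*(-4))) - 3))*694 = (1*(-1/(1 + 2*(-8)) - 3))*694 = (1*(-1/(1 - 16) - 3))*694 = (1*(-1/(-15) - 3))*694 = (1*(-1*(-1/15) - 3))*694 = (1*(1/15 - 3))*694 = (1*(-44/15))*694 = -44/15*694 = -30536/15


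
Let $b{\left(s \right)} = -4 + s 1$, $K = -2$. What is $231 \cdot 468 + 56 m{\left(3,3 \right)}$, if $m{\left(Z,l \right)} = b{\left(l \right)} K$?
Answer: $108220$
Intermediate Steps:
$b{\left(s \right)} = -4 + s$
$m{\left(Z,l \right)} = 8 - 2 l$ ($m{\left(Z,l \right)} = \left(-4 + l\right) \left(-2\right) = 8 - 2 l$)
$231 \cdot 468 + 56 m{\left(3,3 \right)} = 231 \cdot 468 + 56 \left(8 - 6\right) = 108108 + 56 \left(8 - 6\right) = 108108 + 56 \cdot 2 = 108108 + 112 = 108220$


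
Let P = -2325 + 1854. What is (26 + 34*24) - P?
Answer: 1313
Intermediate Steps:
P = -471
(26 + 34*24) - P = (26 + 34*24) - 1*(-471) = (26 + 816) + 471 = 842 + 471 = 1313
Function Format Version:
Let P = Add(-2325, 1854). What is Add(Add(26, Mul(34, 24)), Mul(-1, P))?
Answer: 1313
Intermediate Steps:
P = -471
Add(Add(26, Mul(34, 24)), Mul(-1, P)) = Add(Add(26, Mul(34, 24)), Mul(-1, -471)) = Add(Add(26, 816), 471) = Add(842, 471) = 1313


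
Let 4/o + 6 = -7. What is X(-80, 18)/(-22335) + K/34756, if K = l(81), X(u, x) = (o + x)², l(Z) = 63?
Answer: -320158331/26238103788 ≈ -0.012202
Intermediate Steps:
o = -4/13 (o = 4/(-6 - 7) = 4/(-13) = 4*(-1/13) = -4/13 ≈ -0.30769)
X(u, x) = (-4/13 + x)²
K = 63
X(-80, 18)/(-22335) + K/34756 = ((-4 + 13*18)²/169)/(-22335) + 63/34756 = ((-4 + 234)²/169)*(-1/22335) + 63*(1/34756) = ((1/169)*230²)*(-1/22335) + 63/34756 = ((1/169)*52900)*(-1/22335) + 63/34756 = (52900/169)*(-1/22335) + 63/34756 = -10580/754923 + 63/34756 = -320158331/26238103788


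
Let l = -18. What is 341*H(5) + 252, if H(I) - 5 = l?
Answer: -4181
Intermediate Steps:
H(I) = -13 (H(I) = 5 - 18 = -13)
341*H(5) + 252 = 341*(-13) + 252 = -4433 + 252 = -4181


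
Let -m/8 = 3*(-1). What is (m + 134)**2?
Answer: 24964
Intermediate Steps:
m = 24 (m = -24*(-1) = -8*(-3) = 24)
(m + 134)**2 = (24 + 134)**2 = 158**2 = 24964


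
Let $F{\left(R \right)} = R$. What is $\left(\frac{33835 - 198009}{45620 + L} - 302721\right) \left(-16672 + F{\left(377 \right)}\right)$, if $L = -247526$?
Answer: $\frac{497983527168670}{100953} \approx 4.9328 \cdot 10^{9}$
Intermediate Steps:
$\left(\frac{33835 - 198009}{45620 + L} - 302721\right) \left(-16672 + F{\left(377 \right)}\right) = \left(\frac{33835 - 198009}{45620 - 247526} - 302721\right) \left(-16672 + 377\right) = \left(- \frac{164174}{-201906} - 302721\right) \left(-16295\right) = \left(\left(-164174\right) \left(- \frac{1}{201906}\right) - 302721\right) \left(-16295\right) = \left(\frac{82087}{100953} - 302721\right) \left(-16295\right) = \left(- \frac{30560511026}{100953}\right) \left(-16295\right) = \frac{497983527168670}{100953}$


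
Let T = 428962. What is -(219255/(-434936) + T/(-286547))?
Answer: 249397878917/124629605992 ≈ 2.0011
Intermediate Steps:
-(219255/(-434936) + T/(-286547)) = -(219255/(-434936) + 428962/(-286547)) = -(219255*(-1/434936) + 428962*(-1/286547)) = -(-219255/434936 - 428962/286547) = -1*(-249397878917/124629605992) = 249397878917/124629605992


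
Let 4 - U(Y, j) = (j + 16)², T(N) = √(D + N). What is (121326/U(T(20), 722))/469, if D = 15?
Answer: -60663/127718080 ≈ -0.00047498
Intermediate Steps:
T(N) = √(15 + N)
U(Y, j) = 4 - (16 + j)² (U(Y, j) = 4 - (j + 16)² = 4 - (16 + j)²)
(121326/U(T(20), 722))/469 = (121326/(4 - (16 + 722)²))/469 = (121326/(4 - 1*738²))*(1/469) = (121326/(4 - 1*544644))*(1/469) = (121326/(4 - 544644))*(1/469) = (121326/(-544640))*(1/469) = (121326*(-1/544640))*(1/469) = -60663/272320*1/469 = -60663/127718080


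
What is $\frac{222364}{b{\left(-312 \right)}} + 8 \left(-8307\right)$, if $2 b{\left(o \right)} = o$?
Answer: $- \frac{2647375}{39} \approx -67881.0$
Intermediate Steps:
$b{\left(o \right)} = \frac{o}{2}$
$\frac{222364}{b{\left(-312 \right)}} + 8 \left(-8307\right) = \frac{222364}{\frac{1}{2} \left(-312\right)} + 8 \left(-8307\right) = \frac{222364}{-156} - 66456 = 222364 \left(- \frac{1}{156}\right) - 66456 = - \frac{55591}{39} - 66456 = - \frac{2647375}{39}$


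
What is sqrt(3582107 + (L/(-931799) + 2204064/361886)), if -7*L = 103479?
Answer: sqrt(101828031419977004707449104066)/168602506457 ≈ 1892.6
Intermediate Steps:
L = -103479/7 (L = -1/7*103479 = -103479/7 ≈ -14783.)
sqrt(3582107 + (L/(-931799) + 2204064/361886)) = sqrt(3582107 + (-103479/7/(-931799) + 2204064/361886)) = sqrt(3582107 + (-103479/7*(-1/931799) + 2204064*(1/361886))) = sqrt(3582107 + (103479/6522593 + 1102032/180943)) = sqrt(3582107 + 1029547144239/168602506457) = sqrt(603953248144309138/168602506457) = sqrt(101828031419977004707449104066)/168602506457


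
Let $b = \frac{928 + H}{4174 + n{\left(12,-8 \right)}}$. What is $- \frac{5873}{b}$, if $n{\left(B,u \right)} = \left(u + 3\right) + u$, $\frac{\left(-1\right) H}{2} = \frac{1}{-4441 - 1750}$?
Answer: $- \frac{21613270089}{820750} \approx -26334.0$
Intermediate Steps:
$H = \frac{2}{6191}$ ($H = - \frac{2}{-4441 - 1750} = - \frac{2}{-6191} = \left(-2\right) \left(- \frac{1}{6191}\right) = \frac{2}{6191} \approx 0.00032305$)
$n{\left(B,u \right)} = 3 + 2 u$ ($n{\left(B,u \right)} = \left(3 + u\right) + u = 3 + 2 u$)
$b = \frac{5745250}{25760751}$ ($b = \frac{928 + \frac{2}{6191}}{4174 + \left(3 + 2 \left(-8\right)\right)} = \frac{5745250}{6191 \left(4174 + \left(3 - 16\right)\right)} = \frac{5745250}{6191 \left(4174 - 13\right)} = \frac{5745250}{6191 \cdot 4161} = \frac{5745250}{6191} \cdot \frac{1}{4161} = \frac{5745250}{25760751} \approx 0.22302$)
$- \frac{5873}{b} = - \frac{5873}{\frac{5745250}{25760751}} = \left(-5873\right) \frac{25760751}{5745250} = - \frac{21613270089}{820750}$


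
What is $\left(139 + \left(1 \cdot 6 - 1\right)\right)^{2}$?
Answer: $20736$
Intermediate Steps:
$\left(139 + \left(1 \cdot 6 - 1\right)\right)^{2} = \left(139 + \left(6 - 1\right)\right)^{2} = \left(139 + 5\right)^{2} = 144^{2} = 20736$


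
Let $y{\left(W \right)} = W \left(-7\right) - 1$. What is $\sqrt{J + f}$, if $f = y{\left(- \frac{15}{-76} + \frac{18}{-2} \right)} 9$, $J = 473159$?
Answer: $\frac{\sqrt{684029393}}{38} \approx 688.26$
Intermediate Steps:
$y{\left(W \right)} = -1 - 7 W$ ($y{\left(W \right)} = - 7 W - 1 = -1 - 7 W$)
$f = \frac{41463}{76}$ ($f = \left(-1 - 7 \left(- \frac{15}{-76} + \frac{18}{-2}\right)\right) 9 = \left(-1 - 7 \left(\left(-15\right) \left(- \frac{1}{76}\right) + 18 \left(- \frac{1}{2}\right)\right)\right) 9 = \left(-1 - 7 \left(\frac{15}{76} - 9\right)\right) 9 = \left(-1 - - \frac{4683}{76}\right) 9 = \left(-1 + \frac{4683}{76}\right) 9 = \frac{4607}{76} \cdot 9 = \frac{41463}{76} \approx 545.57$)
$\sqrt{J + f} = \sqrt{473159 + \frac{41463}{76}} = \sqrt{\frac{36001547}{76}} = \frac{\sqrt{684029393}}{38}$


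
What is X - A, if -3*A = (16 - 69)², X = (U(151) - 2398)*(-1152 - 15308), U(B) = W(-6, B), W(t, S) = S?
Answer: 110959669/3 ≈ 3.6987e+7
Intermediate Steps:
U(B) = B
X = 36985620 (X = (151 - 2398)*(-1152 - 15308) = -2247*(-16460) = 36985620)
A = -2809/3 (A = -(16 - 69)²/3 = -⅓*(-53)² = -⅓*2809 = -2809/3 ≈ -936.33)
X - A = 36985620 - 1*(-2809/3) = 36985620 + 2809/3 = 110959669/3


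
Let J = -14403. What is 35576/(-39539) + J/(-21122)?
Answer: -181956055/835142758 ≈ -0.21787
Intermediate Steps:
35576/(-39539) + J/(-21122) = 35576/(-39539) - 14403/(-21122) = 35576*(-1/39539) - 14403*(-1/21122) = -35576/39539 + 14403/21122 = -181956055/835142758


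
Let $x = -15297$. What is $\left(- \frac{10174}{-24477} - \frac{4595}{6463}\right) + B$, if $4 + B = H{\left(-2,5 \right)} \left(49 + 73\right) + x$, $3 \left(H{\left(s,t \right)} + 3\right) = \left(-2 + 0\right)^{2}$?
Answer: $- \frac{2452752418774}{158194851} \approx -15505.0$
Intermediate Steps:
$H{\left(s,t \right)} = - \frac{5}{3}$ ($H{\left(s,t \right)} = -3 + \frac{\left(-2 + 0\right)^{2}}{3} = -3 + \frac{\left(-2\right)^{2}}{3} = -3 + \frac{1}{3} \cdot 4 = -3 + \frac{4}{3} = - \frac{5}{3}$)
$B = - \frac{46513}{3}$ ($B = -4 - \left(15297 + \frac{5 \left(49 + 73\right)}{3}\right) = -4 - \frac{46501}{3} = - \frac{46513}{3} \approx -15504.0$)
$\left(- \frac{10174}{-24477} - \frac{4595}{6463}\right) + B = \left(- \frac{10174}{-24477} - \frac{4595}{6463}\right) - \frac{46513}{3} = \left(\left(-10174\right) \left(- \frac{1}{24477}\right) - \frac{4595}{6463}\right) - \frac{46513}{3} = \left(\frac{10174}{24477} - \frac{4595}{6463}\right) - \frac{46513}{3} = - \frac{46717253}{158194851} - \frac{46513}{3} = - \frac{2452752418774}{158194851}$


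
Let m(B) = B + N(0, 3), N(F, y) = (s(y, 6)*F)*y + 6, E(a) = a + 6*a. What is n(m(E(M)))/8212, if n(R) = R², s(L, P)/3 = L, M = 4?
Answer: 289/2053 ≈ 0.14077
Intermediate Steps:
E(a) = 7*a
s(L, P) = 3*L
N(F, y) = 6 + 3*F*y² (N(F, y) = ((3*y)*F)*y + 6 = (3*F*y)*y + 6 = 3*F*y² + 6 = 6 + 3*F*y²)
m(B) = 6 + B (m(B) = B + (6 + 3*0*3²) = B + (6 + 3*0*9) = B + (6 + 0) = B + 6 = 6 + B)
n(m(E(M)))/8212 = (6 + 7*4)²/8212 = (6 + 28)²*(1/8212) = 34²*(1/8212) = 1156*(1/8212) = 289/2053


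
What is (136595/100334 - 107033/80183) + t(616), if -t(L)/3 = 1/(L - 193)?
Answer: 1297951033/66726849306 ≈ 0.019452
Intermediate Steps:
t(L) = -3/(-193 + L) (t(L) = -3/(L - 193) = -3/(-193 + L))
(136595/100334 - 107033/80183) + t(616) = (136595/100334 - 107033/80183) - 3/(-193 + 616) = (136595*(1/100334) - 107033*1/80183) - 3/423 = (8035/5902 - 107033/80183) - 3*1/423 = 12561639/473240066 - 1/141 = 1297951033/66726849306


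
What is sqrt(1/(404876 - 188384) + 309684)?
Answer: sqrt(3628628285915067)/108246 ≈ 556.49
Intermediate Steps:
sqrt(1/(404876 - 188384) + 309684) = sqrt(1/216492 + 309684) = sqrt(67044108529/216492) = sqrt(3628628285915067)/108246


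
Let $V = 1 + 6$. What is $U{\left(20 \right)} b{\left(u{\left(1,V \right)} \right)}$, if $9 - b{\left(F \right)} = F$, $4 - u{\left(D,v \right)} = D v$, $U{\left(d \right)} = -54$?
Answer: $-648$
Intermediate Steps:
$V = 7$
$u{\left(D,v \right)} = 4 - D v$
$b{\left(F \right)} = 9 - F$
$U{\left(20 \right)} b{\left(u{\left(1,V \right)} \right)} = - 54 \left(9 - \left(4 - 1 \cdot 7\right)\right) = - 54 \left(9 - \left(4 - 7\right)\right) = - 54 \left(9 - -3\right) = - 54 \left(9 + 3\right) = \left(-54\right) 12 = -648$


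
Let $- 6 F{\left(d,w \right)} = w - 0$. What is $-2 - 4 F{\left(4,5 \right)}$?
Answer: $\frac{4}{3} \approx 1.3333$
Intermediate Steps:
$F{\left(d,w \right)} = - \frac{w}{6}$ ($F{\left(d,w \right)} = - \frac{w - 0}{6} = - \frac{w + 0}{6} = - \frac{w}{6}$)
$-2 - 4 F{\left(4,5 \right)} = -2 - 4 \left(\left(- \frac{1}{6}\right) 5\right) = -2 - - \frac{10}{3} = -2 + \frac{10}{3} = \frac{4}{3}$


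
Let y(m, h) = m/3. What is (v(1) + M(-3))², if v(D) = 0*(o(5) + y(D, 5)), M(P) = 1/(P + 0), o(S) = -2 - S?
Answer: ⅑ ≈ 0.11111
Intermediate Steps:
y(m, h) = m/3 (y(m, h) = m*(⅓) = m/3)
M(P) = 1/P
v(D) = 0 (v(D) = 0*((-2 - 1*5) + D/3) = 0*((-2 - 5) + D/3) = 0*(-7 + D/3) = 0)
(v(1) + M(-3))² = (0 + 1/(-3))² = (0 - ⅓)² = (-⅓)² = ⅑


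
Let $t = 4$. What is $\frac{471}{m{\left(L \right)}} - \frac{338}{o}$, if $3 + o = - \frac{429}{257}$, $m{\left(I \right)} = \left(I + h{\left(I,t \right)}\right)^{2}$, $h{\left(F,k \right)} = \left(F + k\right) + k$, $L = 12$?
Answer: $\frac{5594749}{76800} \approx 72.848$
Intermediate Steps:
$h{\left(F,k \right)} = F + 2 k$
$m{\left(I \right)} = \left(8 + 2 I\right)^{2}$ ($m{\left(I \right)} = \left(I + \left(I + 2 \cdot 4\right)\right)^{2} = \left(I + \left(I + 8\right)\right)^{2} = \left(I + \left(8 + I\right)\right)^{2} = \left(8 + 2 I\right)^{2}$)
$o = - \frac{1200}{257}$ ($o = -3 - \frac{429}{257} = - \frac{1200}{257} \approx -4.6693$)
$\frac{471}{m{\left(L \right)}} - \frac{338}{o} = \frac{471}{4 \left(4 + 12\right)^{2}} - \frac{338}{- \frac{1200}{257}} = \frac{471}{4 \cdot 16^{2}} - - \frac{43433}{600} = \frac{471}{4 \cdot 256} + \frac{43433}{600} = \frac{471}{1024} + \frac{43433}{600} = \frac{5594749}{76800}$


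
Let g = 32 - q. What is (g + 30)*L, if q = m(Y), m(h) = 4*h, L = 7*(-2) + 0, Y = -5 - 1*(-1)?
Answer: -1092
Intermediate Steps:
Y = -4 (Y = -5 + 1 = -4)
L = -14 (L = -14 + 0 = -14)
q = -16 (q = 4*(-4) = -16)
g = 48 (g = 32 - 1*(-16) = 32 + 16 = 48)
(g + 30)*L = (48 + 30)*(-14) = 78*(-14) = -1092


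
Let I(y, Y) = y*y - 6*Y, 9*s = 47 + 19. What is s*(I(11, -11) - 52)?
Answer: 990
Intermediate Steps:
s = 22/3 (s = (47 + 19)/9 = (⅑)*66 = 22/3 ≈ 7.3333)
I(y, Y) = y² - 6*Y
s*(I(11, -11) - 52) = 22*((11² - 6*(-11)) - 52)/3 = 22*((121 + 66) - 52)/3 = 22*(187 - 52)/3 = (22/3)*135 = 990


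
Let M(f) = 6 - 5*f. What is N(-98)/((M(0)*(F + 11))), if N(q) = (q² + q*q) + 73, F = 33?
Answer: 6427/88 ≈ 73.034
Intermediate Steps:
N(q) = 73 + 2*q² (N(q) = (q² + q²) + 73 = 2*q² + 73 = 73 + 2*q²)
N(-98)/((M(0)*(F + 11))) = (73 + 2*(-98)²)/(((6 - 5*0)*(33 + 11))) = (73 + 2*9604)/(((6 + 0)*44)) = (73 + 19208)/((6*44)) = 19281/264 = 19281*(1/264) = 6427/88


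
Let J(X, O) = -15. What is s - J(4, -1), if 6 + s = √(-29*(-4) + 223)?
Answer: 9 + √339 ≈ 27.412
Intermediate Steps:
s = -6 + √339 (s = -6 + √(-29*(-4) + 223) = -6 + √(116 + 223) = -6 + √339 ≈ 12.412)
s - J(4, -1) = (-6 + √339) - 1*(-15) = (-6 + √339) + 15 = 9 + √339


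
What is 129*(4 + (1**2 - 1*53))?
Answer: -6192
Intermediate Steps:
129*(4 + (1**2 - 1*53)) = 129*(4 + (1 - 53)) = 129*(4 - 52) = 129*(-48) = -6192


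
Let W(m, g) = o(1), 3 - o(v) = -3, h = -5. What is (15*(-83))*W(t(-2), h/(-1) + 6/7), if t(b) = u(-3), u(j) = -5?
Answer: -7470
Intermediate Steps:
t(b) = -5
o(v) = 6 (o(v) = 3 - 1*(-3) = 3 + 3 = 6)
W(m, g) = 6
(15*(-83))*W(t(-2), h/(-1) + 6/7) = (15*(-83))*6 = -1245*6 = -7470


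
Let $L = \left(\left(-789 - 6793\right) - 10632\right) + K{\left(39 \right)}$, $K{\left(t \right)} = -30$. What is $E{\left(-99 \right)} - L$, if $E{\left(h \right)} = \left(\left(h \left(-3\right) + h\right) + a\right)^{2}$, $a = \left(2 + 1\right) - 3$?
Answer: $57448$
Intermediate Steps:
$a = 0$ ($a = 3 - 3 = 0$)
$L = -18244$ ($L = \left(\left(-789 - 6793\right) - 10632\right) - 30 = \left(-7582 - 10632\right) - 30 = -18214 - 30 = -18244$)
$E{\left(h \right)} = 4 h^{2}$ ($E{\left(h \right)} = \left(\left(h \left(-3\right) + h\right) + 0\right)^{2} = \left(\left(- 3 h + h\right) + 0\right)^{2} = \left(- 2 h + 0\right)^{2} = \left(- 2 h\right)^{2} = 4 h^{2}$)
$E{\left(-99 \right)} - L = 4 \left(-99\right)^{2} - -18244 = 4 \cdot 9801 + 18244 = 39204 + 18244 = 57448$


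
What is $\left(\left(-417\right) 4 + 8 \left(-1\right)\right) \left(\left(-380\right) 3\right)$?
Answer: $1910640$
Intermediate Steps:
$\left(\left(-417\right) 4 + 8 \left(-1\right)\right) \left(\left(-380\right) 3\right) = \left(-1668 - 8\right) \left(-1140\right) = \left(-1676\right) \left(-1140\right) = 1910640$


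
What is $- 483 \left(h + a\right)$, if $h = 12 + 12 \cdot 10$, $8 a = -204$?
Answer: $- \frac{102879}{2} \approx -51440.0$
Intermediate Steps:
$a = - \frac{51}{2}$ ($a = \frac{1}{8} \left(-204\right) = - \frac{51}{2} \approx -25.5$)
$h = 132$ ($h = 12 + 120 = 132$)
$- 483 \left(h + a\right) = - 483 \left(132 - \frac{51}{2}\right) = \left(-483\right) \frac{213}{2} = - \frac{102879}{2}$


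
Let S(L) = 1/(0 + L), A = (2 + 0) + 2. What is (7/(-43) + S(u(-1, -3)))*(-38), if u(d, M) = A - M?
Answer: 228/301 ≈ 0.75747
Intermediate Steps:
A = 4 (A = 2 + 2 = 4)
u(d, M) = 4 - M
S(L) = 1/L
(7/(-43) + S(u(-1, -3)))*(-38) = (7/(-43) + 1/(4 - 1*(-3)))*(-38) = (7*(-1/43) + 1/(4 + 3))*(-38) = (-7/43 + 1/7)*(-38) = (-7/43 + ⅐)*(-38) = -6/301*(-38) = 228/301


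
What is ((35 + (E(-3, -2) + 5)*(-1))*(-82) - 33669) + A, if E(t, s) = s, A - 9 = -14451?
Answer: -50735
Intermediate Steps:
A = -14442 (A = 9 - 14451 = -14442)
((35 + (E(-3, -2) + 5)*(-1))*(-82) - 33669) + A = ((35 + (-2 + 5)*(-1))*(-82) - 33669) - 14442 = ((35 + 3*(-1))*(-82) - 33669) - 14442 = ((35 - 3)*(-82) - 33669) - 14442 = (32*(-82) - 33669) - 14442 = (-2624 - 33669) - 14442 = -36293 - 14442 = -50735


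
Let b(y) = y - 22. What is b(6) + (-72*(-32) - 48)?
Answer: 2240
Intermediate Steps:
b(y) = -22 + y
b(6) + (-72*(-32) - 48) = (-22 + 6) + (-72*(-32) - 48) = -16 + (2304 - 48) = -16 + 2256 = 2240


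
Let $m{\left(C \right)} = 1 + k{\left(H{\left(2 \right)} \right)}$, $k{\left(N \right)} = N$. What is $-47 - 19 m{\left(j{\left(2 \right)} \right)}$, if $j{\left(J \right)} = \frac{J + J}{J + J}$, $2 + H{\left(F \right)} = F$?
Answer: $-66$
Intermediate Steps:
$H{\left(F \right)} = -2 + F$
$j{\left(J \right)} = 1$ ($j{\left(J \right)} = \frac{2 J}{2 J} = 2 J \frac{1}{2 J} = 1$)
$m{\left(C \right)} = 1$ ($m{\left(C \right)} = 1 + \left(-2 + 2\right) = 1 + 0 = 1$)
$-47 - 19 m{\left(j{\left(2 \right)} \right)} = -47 - 19 = -66$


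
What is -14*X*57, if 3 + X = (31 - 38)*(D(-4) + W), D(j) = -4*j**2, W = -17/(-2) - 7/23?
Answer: -7114569/23 ≈ -3.0933e+5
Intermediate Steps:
W = 377/46 (W = -17*(-1/2) - 7*1/23 = 17/2 - 7/23 = 377/46 ≈ 8.1956)
X = 17831/46 (X = -3 + (31 - 38)*(-4*(-4)**2 + 377/46) = -3 - 7*(-4*16 + 377/46) = -3 - 7*(-64 + 377/46) = -3 - 7*(-2567/46) = -3 + 17969/46 = 17831/46 ≈ 387.63)
-14*X*57 = -14*17831/46*57 = -124817/23*57 = -7114569/23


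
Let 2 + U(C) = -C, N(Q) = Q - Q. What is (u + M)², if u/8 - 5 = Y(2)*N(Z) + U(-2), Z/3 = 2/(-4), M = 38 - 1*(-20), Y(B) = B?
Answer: 9604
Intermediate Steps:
M = 58 (M = 38 + 20 = 58)
Z = -3/2 (Z = 3*(2/(-4)) = 3*(2*(-¼)) = 3*(-½) = -3/2 ≈ -1.5000)
N(Q) = 0
U(C) = -2 - C
u = 40 (u = 40 + 8*(2*0 + (-2 - 1*(-2))) = 40 + 8*(0 + (-2 + 2)) = 40 + 8*(0 + 0) = 40 + 8*0 = 40 + 0 = 40)
(u + M)² = (40 + 58)² = 98² = 9604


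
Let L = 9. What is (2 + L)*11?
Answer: 121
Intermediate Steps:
(2 + L)*11 = (2 + 9)*11 = 11*11 = 121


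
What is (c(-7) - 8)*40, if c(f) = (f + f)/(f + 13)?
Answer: -1240/3 ≈ -413.33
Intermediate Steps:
c(f) = 2*f/(13 + f) (c(f) = (2*f)/(13 + f) = 2*f/(13 + f))
(c(-7) - 8)*40 = (2*(-7)/(13 - 7) - 8)*40 = (2*(-7)/6 - 8)*40 = (2*(-7)*(1/6) - 8)*40 = (-7/3 - 8)*40 = -31/3*40 = -1240/3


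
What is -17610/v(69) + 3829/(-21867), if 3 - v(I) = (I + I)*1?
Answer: 8545799/65601 ≈ 130.27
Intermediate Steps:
v(I) = 3 - 2*I (v(I) = 3 - (I + I) = 3 - 2*I)
-17610/v(69) + 3829/(-21867) = -17610/(3 - 2*69) + 3829/(-21867) = -17610/(3 - 138) + 3829*(-1/21867) = -17610/(-135) - 3829/21867 = -17610*(-1/135) - 3829/21867 = 1174/9 - 3829/21867 = 8545799/65601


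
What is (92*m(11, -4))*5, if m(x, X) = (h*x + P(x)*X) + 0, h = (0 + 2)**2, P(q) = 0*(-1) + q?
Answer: 0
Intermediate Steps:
P(q) = q (P(q) = 0 + q = q)
h = 4 (h = 2**2 = 4)
m(x, X) = 4*x + X*x (m(x, X) = (4*x + x*X) + 0 = (4*x + X*x) + 0 = 4*x + X*x)
(92*m(11, -4))*5 = (92*(11*(4 - 4)))*5 = (92*(11*0))*5 = (92*0)*5 = 0*5 = 0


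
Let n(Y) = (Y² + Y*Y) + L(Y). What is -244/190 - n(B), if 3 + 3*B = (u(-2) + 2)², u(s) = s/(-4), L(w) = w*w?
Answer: -21911/4560 ≈ -4.8050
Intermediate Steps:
L(w) = w²
u(s) = -s/4 (u(s) = s*(-¼) = -s/4)
B = 13/12 (B = -1 + (-¼*(-2) + 2)²/3 = -1 + (½ + 2)²/3 = -1 + (5/2)²/3 = -1 + (⅓)*(25/4) = -1 + 25/12 = 13/12 ≈ 1.0833)
n(Y) = 3*Y² (n(Y) = (Y² + Y*Y) + Y² = (Y² + Y²) + Y² = 2*Y² + Y² = 3*Y²)
-244/190 - n(B) = -244/190 - 3*(13/12)² = -244*1/190 - 3*169/144 = -122/95 - 1*169/48 = -122/95 - 169/48 = -21911/4560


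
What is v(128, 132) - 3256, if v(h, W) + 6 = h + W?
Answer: -3002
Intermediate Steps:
v(h, W) = -6 + W + h (v(h, W) = -6 + (h + W) = -6 + (W + h) = -6 + W + h)
v(128, 132) - 3256 = (-6 + 132 + 128) - 3256 = 254 - 3256 = -3002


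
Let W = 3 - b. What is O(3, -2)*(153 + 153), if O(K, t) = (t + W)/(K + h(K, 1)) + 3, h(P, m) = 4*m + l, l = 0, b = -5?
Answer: 8262/7 ≈ 1180.3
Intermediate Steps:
W = 8 (W = 3 - 1*(-5) = 3 + 5 = 8)
h(P, m) = 4*m (h(P, m) = 4*m + 0 = 4*m)
O(K, t) = 3 + (8 + t)/(4 + K) (O(K, t) = (t + 8)/(K + 4*1) + 3 = (8 + t)/(K + 4) + 3 = (8 + t)/(4 + K) + 3 = 3 + (8 + t)/(4 + K))
O(3, -2)*(153 + 153) = ((20 - 2 + 3*3)/(4 + 3))*(153 + 153) = ((20 - 2 + 9)/7)*306 = ((1/7)*27)*306 = (27/7)*306 = 8262/7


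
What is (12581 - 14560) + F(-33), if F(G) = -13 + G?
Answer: -2025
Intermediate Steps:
(12581 - 14560) + F(-33) = (12581 - 14560) + (-13 - 33) = -1979 - 46 = -2025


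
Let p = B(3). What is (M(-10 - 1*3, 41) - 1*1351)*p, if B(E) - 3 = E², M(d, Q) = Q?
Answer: -15720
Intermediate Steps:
B(E) = 3 + E²
p = 12 (p = 3 + 3² = 3 + 9 = 12)
(M(-10 - 1*3, 41) - 1*1351)*p = (41 - 1*1351)*12 = (41 - 1351)*12 = -1310*12 = -15720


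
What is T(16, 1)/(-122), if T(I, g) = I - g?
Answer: -15/122 ≈ -0.12295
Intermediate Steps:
T(16, 1)/(-122) = (16 - 1*1)/(-122) = (16 - 1)*(-1/122) = 15*(-1/122) = -15/122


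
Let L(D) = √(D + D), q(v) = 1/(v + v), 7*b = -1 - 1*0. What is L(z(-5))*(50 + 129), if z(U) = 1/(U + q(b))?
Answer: 358*I*√17/17 ≈ 86.828*I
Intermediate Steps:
b = -⅐ (b = (-1 - 1*0)/7 = (-1 + 0)/7 = (⅐)*(-1) = -⅐ ≈ -0.14286)
q(v) = 1/(2*v)
z(U) = 1/(-7/2 + U) (z(U) = 1/(U + 1/(2*(-⅐))) = 1/(U + (½)*(-7)) = 1/(U - 7/2) = 1/(-7/2 + U))
L(D) = √2*√D (L(D) = √(2*D) = √2*√D)
L(z(-5))*(50 + 129) = (√2*√(2/(-7 + 2*(-5))))*(50 + 129) = (√2*√(2/(-7 - 10)))*179 = (√2*√(2/(-17)))*179 = (√2*√(2*(-1/17)))*179 = (√2*√(-2/17))*179 = (√2*(I*√34/17))*179 = (2*I*√17/17)*179 = 358*I*√17/17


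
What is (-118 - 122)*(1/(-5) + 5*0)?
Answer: 48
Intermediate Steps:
(-118 - 122)*(1/(-5) + 5*0) = -240*(-⅕ + 0) = -240*(-⅕) = 48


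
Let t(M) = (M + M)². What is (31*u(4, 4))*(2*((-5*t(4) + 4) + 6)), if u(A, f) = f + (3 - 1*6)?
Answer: -19220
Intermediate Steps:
t(M) = 4*M² (t(M) = (2*M)² = 4*M²)
u(A, f) = -3 + f (u(A, f) = f + (3 - 6) = f - 3 = -3 + f)
(31*u(4, 4))*(2*((-5*t(4) + 4) + 6)) = (31*(-3 + 4))*(2*((-20*4² + 4) + 6)) = (31*1)*(2*((-20*16 + 4) + 6)) = 31*(2*((-5*64 + 4) + 6)) = 31*(2*((-320 + 4) + 6)) = 31*(2*(-316 + 6)) = 31*(2*(-310)) = 31*(-620) = -19220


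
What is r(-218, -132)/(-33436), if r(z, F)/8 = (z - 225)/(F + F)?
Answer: -443/1103388 ≈ -0.00040149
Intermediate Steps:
r(z, F) = 4*(-225 + z)/F (r(z, F) = 8*((z - 225)/(F + F)) = 8*((-225 + z)/((2*F))) = 8*((-225 + z)*(1/(2*F))) = 8*((-225 + z)/(2*F)) = 4*(-225 + z)/F)
r(-218, -132)/(-33436) = (4*(-225 - 218)/(-132))/(-33436) = (4*(-1/132)*(-443))*(-1/33436) = (443/33)*(-1/33436) = -443/1103388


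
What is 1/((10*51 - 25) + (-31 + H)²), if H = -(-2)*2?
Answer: 1/1214 ≈ 0.00082372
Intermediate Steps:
H = 4 (H = -2*(-2) = 4)
1/((10*51 - 25) + (-31 + H)²) = 1/((10*51 - 25) + (-31 + 4)²) = 1/((510 - 25) + (-27)²) = 1/(485 + 729) = 1/1214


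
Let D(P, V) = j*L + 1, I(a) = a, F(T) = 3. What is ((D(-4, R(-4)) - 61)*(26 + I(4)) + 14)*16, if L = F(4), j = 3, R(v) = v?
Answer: -24256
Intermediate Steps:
L = 3
D(P, V) = 10 (D(P, V) = 3*3 + 1 = 9 + 1 = 10)
((D(-4, R(-4)) - 61)*(26 + I(4)) + 14)*16 = ((10 - 61)*(26 + 4) + 14)*16 = (-51*30 + 14)*16 = (-1530 + 14)*16 = -1516*16 = -24256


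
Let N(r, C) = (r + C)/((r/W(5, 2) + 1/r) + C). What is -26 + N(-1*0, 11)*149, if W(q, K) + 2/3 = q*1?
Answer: -26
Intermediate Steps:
W(q, K) = -2/3 + q (W(q, K) = -2/3 + q*1 = -2/3 + q)
N(r, C) = (C + r)/(C + 1/r + 3*r/13) (N(r, C) = (r + C)/((r/(-2/3 + 5) + 1/r) + C) = (C + r)/((r/(13/3) + 1/r) + C) = (C + r)/((r*(3/13) + 1/r) + C) = (C + r)/((3*r/13 + 1/r) + C) = (C + r)/((1/r + 3*r/13) + C) = (C + r)/(C + 1/r + 3*r/13))
-26 + N(-1*0, 11)*149 = -26 + (13*(-1*0)*(11 - 1*0)/(13 + 3*(-1*0)**2 + 13*11*(-1*0)))*149 = -26 + (13*0*(11 + 0)/(13 + 3*0**2 + 13*11*0))*149 = -26 + (13*0*11/(13 + 3*0 + 0))*149 = -26 + (13*0*11/(13 + 0 + 0))*149 = -26 + (13*0*11/13)*149 = -26 + (13*0*(1/13)*11)*149 = -26 + 0*149 = -26 + 0 = -26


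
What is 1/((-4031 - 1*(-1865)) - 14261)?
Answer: -1/16427 ≈ -6.0875e-5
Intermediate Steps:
1/((-4031 - 1*(-1865)) - 14261) = 1/((-4031 + 1865) - 14261) = 1/(-2166 - 14261) = 1/(-16427) = -1/16427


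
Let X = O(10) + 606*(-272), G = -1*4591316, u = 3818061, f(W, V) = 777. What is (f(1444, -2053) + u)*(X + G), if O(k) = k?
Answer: -18162920527644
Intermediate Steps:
G = -4591316
X = -164822 (X = 10 + 606*(-272) = 10 - 164832 = -164822)
(f(1444, -2053) + u)*(X + G) = (777 + 3818061)*(-164822 - 4591316) = 3818838*(-4756138) = -18162920527644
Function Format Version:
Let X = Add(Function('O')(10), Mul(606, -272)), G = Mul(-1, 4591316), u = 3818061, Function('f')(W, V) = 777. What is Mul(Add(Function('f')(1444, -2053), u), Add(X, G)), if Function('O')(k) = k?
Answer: -18162920527644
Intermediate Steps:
G = -4591316
X = -164822 (X = Add(10, Mul(606, -272)) = Add(10, -164832) = -164822)
Mul(Add(Function('f')(1444, -2053), u), Add(X, G)) = Mul(Add(777, 3818061), Add(-164822, -4591316)) = Mul(3818838, -4756138) = -18162920527644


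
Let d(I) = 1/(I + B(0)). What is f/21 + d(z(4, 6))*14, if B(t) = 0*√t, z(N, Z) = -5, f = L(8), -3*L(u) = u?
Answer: -922/315 ≈ -2.9270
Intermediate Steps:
L(u) = -u/3
f = -8/3 (f = -⅓*8 = -8/3 ≈ -2.6667)
B(t) = 0
d(I) = 1/I (d(I) = 1/(I + 0) = 1/I)
f/21 + d(z(4, 6))*14 = -8/3/21 + 14/(-5) = -8/3*1/21 - ⅕*14 = -8/63 - 14/5 = -922/315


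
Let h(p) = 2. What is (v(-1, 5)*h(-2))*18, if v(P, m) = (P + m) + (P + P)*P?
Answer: 216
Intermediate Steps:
v(P, m) = P + m + 2*P**2 (v(P, m) = (P + m) + (2*P)*P = (P + m) + 2*P**2 = P + m + 2*P**2)
(v(-1, 5)*h(-2))*18 = ((-1 + 5 + 2*(-1)**2)*2)*18 = ((-1 + 5 + 2*1)*2)*18 = ((-1 + 5 + 2)*2)*18 = (6*2)*18 = 12*18 = 216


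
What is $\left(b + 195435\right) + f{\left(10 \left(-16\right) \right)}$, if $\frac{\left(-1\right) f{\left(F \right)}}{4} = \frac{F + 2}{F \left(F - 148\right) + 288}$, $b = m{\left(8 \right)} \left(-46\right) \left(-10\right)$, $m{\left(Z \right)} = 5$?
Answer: $\frac{1225166139}{6196} \approx 1.9774 \cdot 10^{5}$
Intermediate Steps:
$b = 2300$ ($b = 5 \left(-46\right) \left(-10\right) = \left(-230\right) \left(-10\right) = 2300$)
$f{\left(F \right)} = - \frac{4 \left(2 + F\right)}{288 + F \left(-148 + F\right)}$ ($f{\left(F \right)} = - 4 \frac{F + 2}{F \left(F - 148\right) + 288} = - 4 \frac{2 + F}{F \left(-148 + F\right) + 288} = - 4 \frac{2 + F}{288 + F \left(-148 + F\right)} = - \frac{4 \left(2 + F\right)}{288 + F \left(-148 + F\right)}$)
$\left(b + 195435\right) + f{\left(10 \left(-16\right) \right)} = \left(2300 + 195435\right) + \frac{4 \left(-2 - 10 \left(-16\right)\right)}{288 + \left(10 \left(-16\right)\right)^{2} - 148 \cdot 10 \left(-16\right)} = 197735 + \frac{4 \left(-2 - -160\right)}{288 + \left(-160\right)^{2} - -23680} = 197735 + \frac{4 \left(-2 + 160\right)}{288 + 25600 + 23680} = 197735 + 4 \cdot \frac{1}{49568} \cdot 158 = 197735 + \frac{79}{6196} = \frac{1225166139}{6196}$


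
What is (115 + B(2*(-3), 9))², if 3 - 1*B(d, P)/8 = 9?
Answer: 4489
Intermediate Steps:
B(d, P) = -48 (B(d, P) = 24 - 8*9 = 24 - 72 = -48)
(115 + B(2*(-3), 9))² = (115 - 48)² = 67² = 4489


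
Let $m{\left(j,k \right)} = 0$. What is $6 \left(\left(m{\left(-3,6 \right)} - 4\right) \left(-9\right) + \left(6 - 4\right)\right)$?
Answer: $228$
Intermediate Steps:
$6 \left(\left(m{\left(-3,6 \right)} - 4\right) \left(-9\right) + \left(6 - 4\right)\right) = 6 \left(\left(0 - 4\right) \left(-9\right) + \left(6 - 4\right)\right) = 6 \left(\left(0 - 4\right) \left(-9\right) + 2\right) = 6 \left(\left(-4\right) \left(-9\right) + 2\right) = 6 \left(36 + 2\right) = 6 \cdot 38 = 228$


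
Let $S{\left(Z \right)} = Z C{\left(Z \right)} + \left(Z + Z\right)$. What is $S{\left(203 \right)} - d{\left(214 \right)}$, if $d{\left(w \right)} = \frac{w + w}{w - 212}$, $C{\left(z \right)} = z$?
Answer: $41401$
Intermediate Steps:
$d{\left(w \right)} = \frac{2 w}{-212 + w}$
$S{\left(Z \right)} = Z^{2} + 2 Z$ ($S{\left(Z \right)} = Z Z + \left(Z + Z\right) = Z^{2} + 2 Z$)
$S{\left(203 \right)} - d{\left(214 \right)} = 203 \left(2 + 203\right) - 2 \cdot 214 \frac{1}{-212 + 214} = 203 \cdot 205 - 2 \cdot 214 \cdot \frac{1}{2} = 41615 - 2 \cdot 214 \cdot \frac{1}{2} = 41615 - 214 = 41401$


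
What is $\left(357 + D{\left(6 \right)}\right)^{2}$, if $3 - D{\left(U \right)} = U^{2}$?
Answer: $104976$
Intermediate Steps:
$D{\left(U \right)} = 3 - U^{2}$
$\left(357 + D{\left(6 \right)}\right)^{2} = \left(357 + \left(3 - 6^{2}\right)\right)^{2} = \left(357 + \left(3 - 36\right)\right)^{2} = \left(357 - 33\right)^{2} = 324^{2} = 104976$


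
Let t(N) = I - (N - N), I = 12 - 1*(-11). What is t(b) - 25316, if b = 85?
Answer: -25293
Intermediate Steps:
I = 23 (I = 12 + 11 = 23)
t(N) = 23 (t(N) = 23 - (N - N) = 23 - 1*0 = 23 + 0 = 23)
t(b) - 25316 = 23 - 25316 = -25293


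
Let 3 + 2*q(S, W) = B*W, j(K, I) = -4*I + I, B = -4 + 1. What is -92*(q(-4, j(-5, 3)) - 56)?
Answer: 4048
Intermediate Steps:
B = -3
j(K, I) = -3*I
q(S, W) = -3/2 - 3*W/2 (q(S, W) = -3/2 + (-3*W)/2 = -3/2 - 3*W/2)
-92*(q(-4, j(-5, 3)) - 56) = -92*((-3/2 - (-9)*3/2) - 56) = -92*((-3/2 - 3/2*(-9)) - 56) = -92*((-3/2 + 27/2) - 56) = -92*(12 - 56) = -92*(-44) = 4048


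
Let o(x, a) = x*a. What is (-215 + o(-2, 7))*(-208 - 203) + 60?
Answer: 94179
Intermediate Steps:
o(x, a) = a*x
(-215 + o(-2, 7))*(-208 - 203) + 60 = (-215 + 7*(-2))*(-208 - 203) + 60 = (-215 - 14)*(-411) + 60 = -229*(-411) + 60 = 94119 + 60 = 94179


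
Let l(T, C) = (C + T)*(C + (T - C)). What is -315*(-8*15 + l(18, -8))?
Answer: -18900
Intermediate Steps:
l(T, C) = T*(C + T) (l(T, C) = (C + T)*T = T*(C + T))
-315*(-8*15 + l(18, -8)) = -315*(-8*15 + 18*(-8 + 18)) = -315*(-120 + 18*10) = -315*(-120 + 180) = -315*60 = -18900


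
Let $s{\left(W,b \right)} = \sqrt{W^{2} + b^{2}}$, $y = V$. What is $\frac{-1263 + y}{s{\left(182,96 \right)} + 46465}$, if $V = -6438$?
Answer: $- \frac{23855131}{143930259} + \frac{5134 \sqrt{10585}}{719651295} \approx -0.16501$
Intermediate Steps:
$y = -6438$
$\frac{-1263 + y}{s{\left(182,96 \right)} + 46465} = \frac{-1263 - 6438}{\sqrt{182^{2} + 96^{2}} + 46465} = - \frac{7701}{\sqrt{33124 + 9216} + 46465} = - \frac{7701}{\sqrt{42340} + 46465} = - \frac{7701}{2 \sqrt{10585} + 46465} = - \frac{7701}{46465 + 2 \sqrt{10585}}$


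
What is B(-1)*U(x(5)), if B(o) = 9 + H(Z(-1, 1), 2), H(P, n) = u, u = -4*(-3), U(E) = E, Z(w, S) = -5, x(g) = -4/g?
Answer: -84/5 ≈ -16.800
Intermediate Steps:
u = 12
H(P, n) = 12
B(o) = 21 (B(o) = 9 + 12 = 21)
B(-1)*U(x(5)) = 21*(-4/5) = -84/5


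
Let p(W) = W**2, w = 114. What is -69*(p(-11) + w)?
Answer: -16215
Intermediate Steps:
-69*(p(-11) + w) = -69*((-11)**2 + 114) = -69*(121 + 114) = -69*235 = -16215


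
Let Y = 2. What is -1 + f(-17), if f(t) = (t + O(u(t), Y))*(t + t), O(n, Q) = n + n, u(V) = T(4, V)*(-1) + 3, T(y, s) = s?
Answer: -783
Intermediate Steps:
u(V) = 3 - V (u(V) = V*(-1) + 3 = -V + 3 = 3 - V)
O(n, Q) = 2*n
f(t) = 2*t*(6 - t) (f(t) = (t + 2*(3 - t))*(t + t) = (t + (6 - 2*t))*(2*t) = (6 - t)*(2*t) = 2*t*(6 - t))
-1 + f(-17) = -1 + 2*(-17)*(6 - 1*(-17)) = -1 + 2*(-17)*(6 + 17) = -1 + 2*(-17)*23 = -1 - 782 = -783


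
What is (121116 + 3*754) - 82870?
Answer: 40508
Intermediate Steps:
(121116 + 3*754) - 82870 = (121116 + 2262) - 82870 = 123378 - 82870 = 40508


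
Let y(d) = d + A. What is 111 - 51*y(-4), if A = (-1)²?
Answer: 264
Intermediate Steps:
A = 1
y(d) = 1 + d (y(d) = d + 1 = 1 + d)
111 - 51*y(-4) = 111 - 51*(1 - 4) = 111 - 51*(-3) = 111 + 153 = 264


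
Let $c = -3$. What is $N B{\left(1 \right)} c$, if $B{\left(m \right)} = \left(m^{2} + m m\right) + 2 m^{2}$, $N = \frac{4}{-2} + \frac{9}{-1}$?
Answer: $132$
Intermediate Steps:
$N = -11$ ($N = 4 \left(- \frac{1}{2}\right) + 9 \left(-1\right) = -2 - 9 = -11$)
$B{\left(m \right)} = 4 m^{2}$ ($B{\left(m \right)} = \left(m^{2} + m^{2}\right) + 2 m^{2} = 2 m^{2} + 2 m^{2} = 4 m^{2}$)
$N B{\left(1 \right)} c = - 11 \cdot 4 \cdot 1^{2} \left(-3\right) = - 11 \cdot 4 \cdot 1 \left(-3\right) = \left(-11\right) 4 \left(-3\right) = \left(-44\right) \left(-3\right) = 132$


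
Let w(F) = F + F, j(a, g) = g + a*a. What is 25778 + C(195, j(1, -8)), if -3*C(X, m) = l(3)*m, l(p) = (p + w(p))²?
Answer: 25967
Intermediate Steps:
j(a, g) = g + a²
w(F) = 2*F
l(p) = 9*p² (l(p) = (p + 2*p)² = (3*p)² = 9*p²)
C(X, m) = -27*m (C(X, m) = -9*3²*m/3 = -9*9*m/3 = -27*m)
25778 + C(195, j(1, -8)) = 25778 - 27*(-8 + 1²) = 25778 - 27*(-8 + 1) = 25778 - 27*(-7) = 25778 + 189 = 25967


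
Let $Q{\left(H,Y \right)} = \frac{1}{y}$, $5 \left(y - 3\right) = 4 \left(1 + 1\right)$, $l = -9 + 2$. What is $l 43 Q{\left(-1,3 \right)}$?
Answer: $- \frac{1505}{23} \approx -65.435$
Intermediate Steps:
$l = -7$
$y = \frac{23}{5}$ ($y = 3 + \frac{4 \left(1 + 1\right)}{5} = 3 + \frac{4 \cdot 2}{5} = 3 + \frac{1}{5} \cdot 8 = 3 + \frac{8}{5} = \frac{23}{5} \approx 4.6$)
$Q{\left(H,Y \right)} = \frac{5}{23}$ ($Q{\left(H,Y \right)} = \frac{1}{\frac{23}{5}} = \frac{5}{23}$)
$l 43 Q{\left(-1,3 \right)} = \left(-7\right) 43 \cdot \frac{5}{23} = \left(-301\right) \frac{5}{23} = - \frac{1505}{23}$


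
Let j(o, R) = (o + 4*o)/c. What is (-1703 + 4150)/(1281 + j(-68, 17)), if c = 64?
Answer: 39152/20411 ≈ 1.9182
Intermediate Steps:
j(o, R) = 5*o/64 (j(o, R) = (o + 4*o)/64 = (5*o)*(1/64) = 5*o/64)
(-1703 + 4150)/(1281 + j(-68, 17)) = (-1703 + 4150)/(1281 + (5/64)*(-68)) = 2447/(1281 - 85/16) = 2447/(20411/16) = 2447*(16/20411) = 39152/20411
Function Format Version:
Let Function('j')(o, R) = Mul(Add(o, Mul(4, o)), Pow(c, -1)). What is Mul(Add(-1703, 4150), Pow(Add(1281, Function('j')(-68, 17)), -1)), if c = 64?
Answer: Rational(39152, 20411) ≈ 1.9182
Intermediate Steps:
Function('j')(o, R) = Mul(Rational(5, 64), o) (Function('j')(o, R) = Mul(Add(o, Mul(4, o)), Pow(64, -1)) = Mul(Mul(5, o), Rational(1, 64)) = Mul(Rational(5, 64), o))
Mul(Add(-1703, 4150), Pow(Add(1281, Function('j')(-68, 17)), -1)) = Mul(Add(-1703, 4150), Pow(Add(1281, Mul(Rational(5, 64), -68)), -1)) = Mul(2447, Pow(Add(1281, Rational(-85, 16)), -1)) = Mul(2447, Pow(Rational(20411, 16), -1)) = Mul(2447, Rational(16, 20411)) = Rational(39152, 20411)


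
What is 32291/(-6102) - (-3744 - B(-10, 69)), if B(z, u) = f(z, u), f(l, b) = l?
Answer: 22752577/6102 ≈ 3728.7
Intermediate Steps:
B(z, u) = z
32291/(-6102) - (-3744 - B(-10, 69)) = 32291/(-6102) - (-3744 - 1*(-10)) = 32291*(-1/6102) - (-3744 + 10) = -32291/6102 - 1*(-3734) = -32291/6102 + 3734 = 22752577/6102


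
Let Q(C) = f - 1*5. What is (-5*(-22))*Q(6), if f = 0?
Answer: -550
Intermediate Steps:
Q(C) = -5 (Q(C) = 0 - 1*5 = 0 - 5 = -5)
(-5*(-22))*Q(6) = -5*(-22)*(-5) = 110*(-5) = -550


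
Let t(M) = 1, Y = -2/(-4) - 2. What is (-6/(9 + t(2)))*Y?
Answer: 9/10 ≈ 0.90000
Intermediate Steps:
Y = -3/2 (Y = -2*(-1/4) - 2 = 1/2 - 2 = -3/2 ≈ -1.5000)
(-6/(9 + t(2)))*Y = -6/(9 + 1)*(-3/2) = -6/10*(-3/2) = -6*1/10*(-3/2) = -3/5*(-3/2) = 9/10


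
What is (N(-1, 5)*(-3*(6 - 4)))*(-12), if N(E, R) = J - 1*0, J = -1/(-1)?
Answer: 72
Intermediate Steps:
J = 1 (J = -1*(-1) = 1)
N(E, R) = 1 (N(E, R) = 1 - 1*0 = 1 + 0 = 1)
(N(-1, 5)*(-3*(6 - 4)))*(-12) = (1*(-3*(6 - 4)))*(-12) = (1*(-3*2))*(-12) = (1*(-6))*(-12) = -6*(-12) = 72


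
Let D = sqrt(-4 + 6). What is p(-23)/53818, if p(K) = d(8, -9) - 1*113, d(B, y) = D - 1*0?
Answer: -113/53818 + sqrt(2)/53818 ≈ -0.0020734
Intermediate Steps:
D = sqrt(2) ≈ 1.4142
d(B, y) = sqrt(2) (d(B, y) = sqrt(2) - 1*0 = sqrt(2) + 0 = sqrt(2))
p(K) = -113 + sqrt(2) (p(K) = sqrt(2) - 1*113 = sqrt(2) - 113 = -113 + sqrt(2))
p(-23)/53818 = (-113 + sqrt(2))/53818 = (-113 + sqrt(2))*(1/53818) = -113/53818 + sqrt(2)/53818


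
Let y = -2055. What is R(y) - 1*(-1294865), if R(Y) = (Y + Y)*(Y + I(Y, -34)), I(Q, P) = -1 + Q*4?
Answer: 43529225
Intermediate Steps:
I(Q, P) = -1 + 4*Q
R(Y) = 2*Y*(-1 + 5*Y) (R(Y) = (Y + Y)*(Y + (-1 + 4*Y)) = (2*Y)*(-1 + 5*Y) = 2*Y*(-1 + 5*Y))
R(y) - 1*(-1294865) = 2*(-2055)*(-1 + 5*(-2055)) - 1*(-1294865) = 2*(-2055)*(-1 - 10275) + 1294865 = 2*(-2055)*(-10276) + 1294865 = 42234360 + 1294865 = 43529225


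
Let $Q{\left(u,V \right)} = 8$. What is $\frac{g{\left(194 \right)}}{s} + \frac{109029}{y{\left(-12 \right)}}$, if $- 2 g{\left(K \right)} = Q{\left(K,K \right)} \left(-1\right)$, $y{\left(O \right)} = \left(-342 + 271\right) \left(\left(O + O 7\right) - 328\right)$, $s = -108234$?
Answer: $\frac{5900262185}{1629138168} \approx 3.6217$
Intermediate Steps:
$y{\left(O \right)} = 23288 - 568 O$ ($y{\left(O \right)} = - 71 \left(\left(O + 7 O\right) - 328\right) = - 71 \left(8 O - 328\right) = - 71 \left(-328 + 8 O\right) = 23288 - 568 O$)
$g{\left(K \right)} = 4$ ($g{\left(K \right)} = - \frac{8 \left(-1\right)}{2} = \left(- \frac{1}{2}\right) \left(-8\right) = 4$)
$\frac{g{\left(194 \right)}}{s} + \frac{109029}{y{\left(-12 \right)}} = \frac{4}{-108234} + \frac{109029}{23288 - -6816} = 4 \left(- \frac{1}{108234}\right) + \frac{109029}{23288 + 6816} = - \frac{2}{54117} + \frac{109029}{30104} = \frac{5900262185}{1629138168}$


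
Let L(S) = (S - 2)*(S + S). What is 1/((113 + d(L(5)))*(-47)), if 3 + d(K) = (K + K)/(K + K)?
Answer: -1/5217 ≈ -0.00019168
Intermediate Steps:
L(S) = 2*S*(-2 + S) (L(S) = (-2 + S)*(2*S) = 2*S*(-2 + S))
d(K) = -2 (d(K) = -3 + (K + K)/(K + K) = -3 + (2*K)/((2*K)) = -3 + (2*K)*(1/(2*K)) = -3 + 1 = -2)
1/((113 + d(L(5)))*(-47)) = 1/((113 - 2)*(-47)) = -1/47/111 = (1/111)*(-1/47) = -1/5217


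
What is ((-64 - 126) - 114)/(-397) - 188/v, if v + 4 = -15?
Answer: 80412/7543 ≈ 10.660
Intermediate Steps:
v = -19 (v = -4 - 15 = -19)
((-64 - 126) - 114)/(-397) - 188/v = ((-64 - 126) - 114)/(-397) - 188/(-19) = (-190 - 114)*(-1/397) - 188*(-1/19) = -304*(-1/397) + 188/19 = 304/397 + 188/19 = 80412/7543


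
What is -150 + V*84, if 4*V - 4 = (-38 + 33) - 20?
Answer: -591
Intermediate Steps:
V = -21/4 (V = 1 + ((-38 + 33) - 20)/4 = 1 + (-5 - 20)/4 = 1 + (1/4)*(-25) = 1 - 25/4 = -21/4 ≈ -5.2500)
-150 + V*84 = -150 - 21/4*84 = -150 - 441 = -591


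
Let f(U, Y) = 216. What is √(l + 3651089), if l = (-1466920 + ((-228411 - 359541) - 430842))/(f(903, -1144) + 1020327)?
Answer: √3802635919648997859/1020543 ≈ 1910.8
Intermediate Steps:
l = -2485714/1020543 (l = (-1466920 + ((-228411 - 359541) - 430842))/(216 + 1020327) = (-1466920 + (-587952 - 430842))/1020543 = (-1466920 - 1018794)*(1/1020543) = -2485714*1/1020543 = -2485714/1020543 ≈ -2.4357)
√(l + 3651089) = √(-2485714/1020543 + 3651089) = √(3726090835613/1020543) = √3802635919648997859/1020543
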